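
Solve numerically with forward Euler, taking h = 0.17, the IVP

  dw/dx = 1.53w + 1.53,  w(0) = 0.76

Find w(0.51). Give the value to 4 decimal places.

Euler: w_{n+1} = w_n + h·f(x_n, w_n).
x=0.000000, w=0.760000: f=2.692800 → w ← 0.760000 + 0.17·2.692800 = 1.217776
x=0.170000, w=1.217776: f=3.393197 → w ← 1.217776 + 0.17·3.393197 = 1.794620
x=0.340000, w=1.794620: f=4.275768 → w ← 1.794620 + 0.17·4.275768 = 2.521500
w(0.51) ≈ 2.5215

2.5215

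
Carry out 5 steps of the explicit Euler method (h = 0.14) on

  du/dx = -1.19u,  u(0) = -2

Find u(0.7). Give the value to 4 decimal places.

-0.8041

Euler: u_{n+1} = u_n + h·f(x_n, u_n).
x=0.000000, u=-2.000000: f=2.380000 → u ← -2.000000 + 0.14·2.380000 = -1.666800
x=0.140000, u=-1.666800: f=1.983492 → u ← -1.666800 + 0.14·1.983492 = -1.389111
x=0.280000, u=-1.389111: f=1.653042 → u ← -1.389111 + 0.14·1.653042 = -1.157685
x=0.420000, u=-1.157685: f=1.377645 → u ← -1.157685 + 0.14·1.377645 = -0.964815
x=0.560000, u=-0.964815: f=1.148130 → u ← -0.964815 + 0.14·1.148130 = -0.804077
u(0.7) ≈ -0.8041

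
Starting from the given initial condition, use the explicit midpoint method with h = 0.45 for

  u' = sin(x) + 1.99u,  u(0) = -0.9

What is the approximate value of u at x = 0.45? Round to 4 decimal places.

-1.9664

Midpoint: k1 = f(x_n, u_n); k2 = f(x_n + h/2, u_n + (h/2)·k1); u_{n+1} = u_n + h·k2.
x=0.000000, u=-0.900000:
  k1 = f(0.000000, -0.900000) = -1.791000
  k2 = f(0.225000, -1.302975) = -2.369814
  u ← -0.900000 + 0.45·(-2.369814) = -1.966416
u(0.45) ≈ -1.9664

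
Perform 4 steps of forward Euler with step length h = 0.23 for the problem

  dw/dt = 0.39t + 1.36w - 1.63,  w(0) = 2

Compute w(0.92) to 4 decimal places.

Euler: w_{n+1} = w_n + h·f(t_n, w_n).
t=0.000000, w=2.000000: f=1.090000 → w ← 2.000000 + 0.23·1.090000 = 2.250700
t=0.230000, w=2.250700: f=1.520652 → w ← 2.250700 + 0.23·1.520652 = 2.600450
t=0.460000, w=2.600450: f=2.086012 → w ← 2.600450 + 0.23·2.086012 = 3.080233
t=0.690000, w=3.080233: f=2.828216 → w ← 3.080233 + 0.23·2.828216 = 3.730722
w(0.92) ≈ 3.7307

3.7307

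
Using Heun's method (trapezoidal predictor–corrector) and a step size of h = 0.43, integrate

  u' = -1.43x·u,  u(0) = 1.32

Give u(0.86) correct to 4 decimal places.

Heun: k1 = f(x_n, u_n); k2 = f(x_n + h, u_n + h·k1); u_{n+1} = u_n + (h/2)·(k1 + k2).
x=0.000000, u=1.320000:
  k1 = f(0.000000, 1.320000) = 0.000000
  k2 = f(0.430000, 1.320000) = -0.811668
  u ← 1.320000 + (0.43/2)·(0.000000 + (-0.811668)) = 1.145491
x=0.430000, u=1.145491:
  k1 = f(0.430000, 1.145491) = -0.704363
  k2 = f(0.860000, 0.842615) = -1.036248
  u ← 1.145491 + (0.43/2)·(-0.704363 + (-1.036248)) = 0.771260
u(0.86) ≈ 0.7713

0.7713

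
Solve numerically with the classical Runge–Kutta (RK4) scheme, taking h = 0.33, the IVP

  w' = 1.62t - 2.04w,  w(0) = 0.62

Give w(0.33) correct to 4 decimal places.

0.3886

RK4: k1 = f(t_n, w_n); k2 = f(t_n + h/2, w_n + (h/2)·k1); k3 = f(t_n + h/2, w_n + (h/2)·k2); k4 = f(t_n + h, w_n + h·k3); w_{n+1} = w_n + (h/6)·(k1 + 2k2 + 2k3 + k4).
t=0.000000, w=0.620000:
  k1 = f(0.000000, 0.620000) = -1.264800
  k2 = f(0.165000, 0.411308) = -0.571768
  k3 = f(0.165000, 0.525658) = -0.805043
  k4 = f(0.330000, 0.354336) = -0.188245
  w ← 0.620000 + (0.33/6)·(k1 + 2k2 + 2k3 + k4) = 0.388633
w(0.33) ≈ 0.3886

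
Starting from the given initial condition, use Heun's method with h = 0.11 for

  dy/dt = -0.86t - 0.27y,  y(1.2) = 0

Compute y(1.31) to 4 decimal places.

-0.1170

Heun: k1 = f(t_n, y_n); k2 = f(t_n + h, y_n + h·k1); y_{n+1} = y_n + (h/2)·(k1 + k2).
t=1.200000, y=0.000000:
  k1 = f(1.200000, 0.000000) = -1.032000
  k2 = f(1.310000, -0.113520) = -1.095950
  y ← 0.000000 + (0.11/2)·(-1.032000 + (-1.095950)) = -0.117037
y(1.31) ≈ -0.1170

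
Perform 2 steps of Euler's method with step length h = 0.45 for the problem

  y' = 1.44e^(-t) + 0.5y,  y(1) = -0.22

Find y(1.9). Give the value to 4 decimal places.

0.1139

Euler: y_{n+1} = y_n + h·f(t_n, y_n).
t=1.000000, y=-0.220000: f=0.419746 → y ← -0.220000 + 0.45·0.419746 = -0.031114
t=1.450000, y=-0.031114: f=0.322224 → y ← -0.031114 + 0.45·0.322224 = 0.113887
y(1.9) ≈ 0.1139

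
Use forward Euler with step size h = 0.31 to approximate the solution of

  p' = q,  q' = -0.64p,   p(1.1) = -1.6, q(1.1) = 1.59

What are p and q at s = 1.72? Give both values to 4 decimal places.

Euler on (p,q): p_{n+1} = p_n + h·p', q_{n+1} = q_n + h·q'.
1.100000: (-1.600000, 1.590000); f=(1.590000, 1.024000) → (-1.107100, 1.907440)
1.410000: (-1.107100, 1.907440); f=(1.907440, 0.708544) → (-0.515794, 2.127089)
(p(1.72), q(1.72)) ≈ (-0.5158, 2.1271)

-0.5158, 2.1271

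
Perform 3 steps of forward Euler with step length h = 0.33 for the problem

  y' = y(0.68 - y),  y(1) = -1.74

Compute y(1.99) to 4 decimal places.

-25.1157

Euler: y_{n+1} = y_n + h·f(t_n, y_n).
t=1.000000, y=-1.740000: f=-4.210800 → y ← -1.740000 + 0.33·(-4.210800) = -3.129564
t=1.330000, y=-3.129564: f=-11.922274 → y ← -3.129564 + 0.33·(-11.922274) = -7.063915
t=1.660000, y=-7.063915: f=-54.702350 → y ← -7.063915 + 0.33·(-54.702350) = -25.115690
y(1.99) ≈ -25.1157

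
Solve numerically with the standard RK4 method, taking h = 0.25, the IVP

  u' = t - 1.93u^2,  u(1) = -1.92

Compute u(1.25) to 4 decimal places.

-9.7408

RK4: k1 = f(t_n, u_n); k2 = f(t_n + h/2, u_n + (h/2)·k1); k3 = f(t_n + h/2, u_n + (h/2)·k2); k4 = f(t_n + h, u_n + h·k3); u_{n+1} = u_n + (h/6)·(k1 + 2k2 + 2k3 + k4).
t=1.000000, u=-1.920000:
  k1 = f(1.000000, -1.920000) = -6.114752
  k2 = f(1.125000, -2.684344) = -12.782006
  k3 = f(1.125000, -3.517751) = -22.757921
  k4 = f(1.250000, -7.609480) = -110.505087
  u ← -1.920000 + (0.25/6)·(k1 + 2k2 + 2k3 + k4) = -9.740821
u(1.25) ≈ -9.7408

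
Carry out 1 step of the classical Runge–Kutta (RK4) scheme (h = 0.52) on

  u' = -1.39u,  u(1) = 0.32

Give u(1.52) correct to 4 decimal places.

RK4: k1 = f(s_n, u_n); k2 = f(s_n + h/2, u_n + (h/2)·k1); k3 = f(s_n + h/2, u_n + (h/2)·k2); k4 = f(s_n + h, u_n + h·k3); u_{n+1} = u_n + (h/6)·(k1 + 2k2 + 2k3 + k4).
s=1.000000, u=0.320000:
  k1 = f(1.000000, 0.320000) = -0.444800
  k2 = f(1.260000, 0.204352) = -0.284049
  k3 = f(1.260000, 0.246147) = -0.342145
  k4 = f(1.520000, 0.142085) = -0.197498
  u ← 0.320000 + (0.52/6)·(k1 + 2k2 + 2k3 + k4) = 0.155794
u(1.52) ≈ 0.1558

0.1558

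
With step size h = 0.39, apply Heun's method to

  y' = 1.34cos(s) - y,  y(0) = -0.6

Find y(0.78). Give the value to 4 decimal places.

Heun: k1 = f(s_n, y_n); k2 = f(s_n + h, y_n + h·k1); y_{n+1} = y_n + (h/2)·(k1 + k2).
s=0.000000, y=-0.600000:
  k1 = f(0.000000, -0.600000) = 1.940000
  k2 = f(0.390000, 0.156600) = 1.082778
  y ← -0.600000 + (0.39/2)·(1.940000 + 1.082778) = -0.010558
s=0.390000, y=-0.010558:
  k1 = f(0.390000, -0.010558) = 1.249936
  k2 = f(0.780000, 0.476917) = 0.475707
  y ← -0.010558 + (0.39/2)·(1.249936 + 0.475707) = 0.325942
y(0.78) ≈ 0.3259

0.3259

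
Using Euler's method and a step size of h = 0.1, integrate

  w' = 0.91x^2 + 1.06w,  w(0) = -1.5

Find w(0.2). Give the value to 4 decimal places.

-1.8339

Euler: w_{n+1} = w_n + h·f(x_n, w_n).
x=0.000000, w=-1.500000: f=-1.590000 → w ← -1.500000 + 0.1·(-1.590000) = -1.659000
x=0.100000, w=-1.659000: f=-1.749440 → w ← -1.659000 + 0.1·(-1.749440) = -1.833944
w(0.2) ≈ -1.8339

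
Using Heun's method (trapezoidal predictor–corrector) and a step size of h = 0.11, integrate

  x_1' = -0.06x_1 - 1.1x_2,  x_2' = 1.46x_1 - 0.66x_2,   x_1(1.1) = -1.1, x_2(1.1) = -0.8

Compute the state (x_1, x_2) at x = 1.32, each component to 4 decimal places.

-0.8677, -0.9863

Heun on (x_1,x_2): k1 = f(x_n, state_n); k2 = f(x_n + h, state_n + h·k1); state_{n+1} = state_n + (h/2)·(k1 + k2).
1.100000: (-1.100000, -0.800000)
  k1 = (0.946000, -1.078000)
  predictor → (-0.995940, -0.918580)
  k2 = (1.070194, -0.847810)
  → (-0.989109, -0.905920)
1.210000: (-0.989109, -0.905920)
  k1 = (1.055858, -0.846193)
  predictor → (-0.872965, -0.999001)
  k2 = (1.151279, -0.615188)
  → (-0.867717, -0.986295)
(x_1(1.32), x_2(1.32)) ≈ (-0.8677, -0.9863)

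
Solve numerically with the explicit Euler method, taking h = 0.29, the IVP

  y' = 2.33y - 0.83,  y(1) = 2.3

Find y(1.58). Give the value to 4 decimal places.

Euler: y_{n+1} = y_n + h·f(x_n, y_n).
x=1.000000, y=2.300000: f=4.529000 → y ← 2.300000 + 0.29·4.529000 = 3.613410
x=1.290000, y=3.613410: f=7.589245 → y ← 3.613410 + 0.29·7.589245 = 5.814291
y(1.58) ≈ 5.8143

5.8143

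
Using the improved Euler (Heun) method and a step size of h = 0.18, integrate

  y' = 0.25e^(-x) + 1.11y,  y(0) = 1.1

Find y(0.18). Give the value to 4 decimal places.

1.3875

Heun: k1 = f(x_n, y_n); k2 = f(x_n + h, y_n + h·k1); y_{n+1} = y_n + (h/2)·(k1 + k2).
x=0.000000, y=1.100000:
  k1 = f(0.000000, 1.100000) = 1.471000
  k2 = f(0.180000, 1.364780) = 1.723723
  y ← 1.100000 + (0.18/2)·(1.471000 + 1.723723) = 1.387525
y(0.18) ≈ 1.3875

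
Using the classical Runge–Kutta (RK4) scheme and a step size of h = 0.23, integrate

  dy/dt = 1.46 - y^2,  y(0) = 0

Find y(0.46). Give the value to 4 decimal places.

RK4: k1 = f(t_n, y_n); k2 = f(t_n + h/2, y_n + (h/2)·k1); k3 = f(t_n + h/2, y_n + (h/2)·k2); k4 = f(t_n + h, y_n + h·k3); y_{n+1} = y_n + (h/6)·(k1 + 2k2 + 2k3 + k4).
t=0.000000, y=0.000000:
  k1 = f(0.000000, 0.000000) = 1.460000
  k2 = f(0.115000, 0.167900) = 1.431810
  k3 = f(0.115000, 0.164658) = 1.432888
  k4 = f(0.230000, 0.329564) = 1.351387
  y ← 0.000000 + (0.23/6)·(k1 + 2k2 + 2k3 + k4) = 0.327397
t=0.230000, y=0.327397:
  k1 = f(0.230000, 0.327397) = 1.352811
  k2 = f(0.345000, 0.482970) = 1.226740
  k3 = f(0.345000, 0.468472) = 1.240534
  k4 = f(0.460000, 0.612720) = 1.084575
  y ← 0.327397 + (0.23/6)·(k1 + 2k2 + 2k3 + k4) = 0.609987
y(0.46) ≈ 0.6100

0.6100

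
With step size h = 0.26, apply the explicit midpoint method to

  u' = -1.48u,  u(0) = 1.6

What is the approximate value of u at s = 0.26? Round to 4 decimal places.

1.1028

Midpoint: k1 = f(s_n, u_n); k2 = f(s_n + h/2, u_n + (h/2)·k1); u_{n+1} = u_n + h·k2.
s=0.000000, u=1.600000:
  k1 = f(0.000000, 1.600000) = -2.368000
  k2 = f(0.130000, 1.292160) = -1.912397
  u ← 1.600000 + 0.26·(-1.912397) = 1.102777
u(0.26) ≈ 1.1028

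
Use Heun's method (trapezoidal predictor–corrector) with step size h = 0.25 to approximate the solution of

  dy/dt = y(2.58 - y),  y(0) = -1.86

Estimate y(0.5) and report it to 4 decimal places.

Heun: k1 = f(t_n, y_n); k2 = f(t_n + h, y_n + h·k1); y_{n+1} = y_n + (h/2)·(k1 + k2).
t=0.000000, y=-1.860000:
  k1 = f(0.000000, -1.860000) = -8.258400
  k2 = f(0.250000, -3.924600) = -25.527953
  y ← -1.860000 + (0.25/2)·(-8.258400 + (-25.527953)) = -6.083294
t=0.250000, y=-6.083294:
  k1 = f(0.250000, -6.083294) = -52.701367
  k2 = f(0.500000, -19.258636) = -420.582333
  y ← -6.083294 + (0.25/2)·(-52.701367 + (-420.582333)) = -65.243757
y(0.5) ≈ -65.2438

-65.2438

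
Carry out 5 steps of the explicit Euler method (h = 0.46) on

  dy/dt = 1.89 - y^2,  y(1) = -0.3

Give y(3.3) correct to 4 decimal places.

1.3764

Euler: y_{n+1} = y_n + h·f(t_n, y_n).
t=1.000000, y=-0.300000: f=1.800000 → y ← -0.300000 + 0.46·1.800000 = 0.528000
t=1.460000, y=0.528000: f=1.611216 → y ← 0.528000 + 0.46·1.611216 = 1.269159
t=1.920000, y=1.269159: f=0.279235 → y ← 1.269159 + 0.46·0.279235 = 1.397607
t=2.380000, y=1.397607: f=-0.063306 → y ← 1.397607 + 0.46·(-0.063306) = 1.368486
t=2.840000, y=1.368486: f=0.017245 → y ← 1.368486 + 0.46·0.017245 = 1.376419
y(3.3) ≈ 1.3764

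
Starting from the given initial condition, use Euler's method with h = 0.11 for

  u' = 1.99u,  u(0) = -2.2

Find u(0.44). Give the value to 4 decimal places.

Euler: u_{n+1} = u_n + h·f(t_n, u_n).
t=0.000000, u=-2.200000: f=-4.378000 → u ← -2.200000 + 0.11·(-4.378000) = -2.681580
t=0.110000, u=-2.681580: f=-5.336344 → u ← -2.681580 + 0.11·(-5.336344) = -3.268578
t=0.220000, u=-3.268578: f=-6.504470 → u ← -3.268578 + 0.11·(-6.504470) = -3.984070
t=0.330000, u=-3.984070: f=-7.928298 → u ← -3.984070 + 0.11·(-7.928298) = -4.856182
u(0.44) ≈ -4.8562

-4.8562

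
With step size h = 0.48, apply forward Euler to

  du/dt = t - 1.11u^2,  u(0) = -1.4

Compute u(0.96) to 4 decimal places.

-5.3971

Euler: u_{n+1} = u_n + h·f(t_n, u_n).
t=0.000000, u=-1.400000: f=-2.175600 → u ← -1.400000 + 0.48·(-2.175600) = -2.444288
t=0.480000, u=-2.444288: f=-6.151744 → u ← -2.444288 + 0.48·(-6.151744) = -5.397125
u(0.96) ≈ -5.3971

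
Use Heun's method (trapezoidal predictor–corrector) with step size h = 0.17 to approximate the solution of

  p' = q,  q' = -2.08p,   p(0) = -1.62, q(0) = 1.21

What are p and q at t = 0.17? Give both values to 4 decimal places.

-1.3656, 1.7465

Heun on (p,q): k1 = f(t_n, state_n); k2 = f(t_n + h, state_n + h·k1); state_{n+1} = state_n + (h/2)·(k1 + k2).
0.000000: (-1.620000, 1.210000)
  k1 = (1.210000, 3.369600)
  predictor → (-1.414300, 1.782832)
  k2 = (1.782832, 2.941744)
  → (-1.365609, 1.746464)
(p(0.17), q(0.17)) ≈ (-1.3656, 1.7465)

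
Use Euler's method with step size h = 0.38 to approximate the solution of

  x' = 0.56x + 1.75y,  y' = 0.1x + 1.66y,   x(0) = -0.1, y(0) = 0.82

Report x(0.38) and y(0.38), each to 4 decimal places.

0.4240, 1.3335

Euler on (x,y): x_{n+1} = x_n + h·x', y_{n+1} = y_n + h·y'.
0.000000: (-0.100000, 0.820000); f=(1.379000, 1.351200) → (0.424020, 1.333456)
(x(0.38), y(0.38)) ≈ (0.4240, 1.3335)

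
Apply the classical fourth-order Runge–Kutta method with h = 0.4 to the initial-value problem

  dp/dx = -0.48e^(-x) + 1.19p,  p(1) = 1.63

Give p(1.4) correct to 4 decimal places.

RK4: k1 = f(x_n, p_n); k2 = f(x_n + h/2, p_n + (h/2)·k1); k3 = f(x_n + h/2, p_n + (h/2)·k2); k4 = f(x_n + h, p_n + h·k3); p_{n+1} = p_n + (h/6)·(k1 + 2k2 + 2k3 + k4).
x=1.000000, p=1.630000:
  k1 = f(1.000000, 1.630000) = 1.763118
  k2 = f(1.200000, 1.982624) = 2.214749
  k3 = f(1.200000, 2.072950) = 2.322237
  k4 = f(1.400000, 2.558895) = 2.926718
  p ← 1.630000 + (0.4/6)·(k1 + 2k2 + 2k3 + k4) = 2.547587
p(1.4) ≈ 2.5476

2.5476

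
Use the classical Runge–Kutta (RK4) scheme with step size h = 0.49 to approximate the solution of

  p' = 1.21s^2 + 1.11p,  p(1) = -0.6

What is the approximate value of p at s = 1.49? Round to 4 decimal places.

RK4: k1 = f(s_n, p_n); k2 = f(s_n + h/2, p_n + (h/2)·k1); k3 = f(s_n + h/2, p_n + (h/2)·k2); k4 = f(s_n + h, p_n + h·k3); p_{n+1} = p_n + (h/6)·(k1 + 2k2 + 2k3 + k4).
s=1.000000, p=-0.600000:
  k1 = f(1.000000, -0.600000) = 0.544000
  k2 = f(1.245000, -0.466720) = 1.357471
  k3 = f(1.245000, -0.267420) = 1.578695
  k4 = f(1.490000, 0.173560) = 2.878973
  p ← -0.600000 + (0.49/6)·(k1 + 2k2 + 2k3 + k4) = 0.159116
p(1.49) ≈ 0.1591

0.1591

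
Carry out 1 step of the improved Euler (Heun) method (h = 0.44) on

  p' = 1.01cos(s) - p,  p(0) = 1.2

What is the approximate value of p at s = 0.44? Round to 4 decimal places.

Heun: k1 = f(s_n, p_n); k2 = f(s_n + h, p_n + h·k1); p_{n+1} = p_n + (h/2)·(k1 + k2).
s=0.000000, p=1.200000:
  k1 = f(0.000000, 1.200000) = -0.190000
  k2 = f(0.440000, 1.116400) = -0.202601
  p ← 1.200000 + (0.44/2)·(-0.190000 + (-0.202601)) = 1.113628
p(0.44) ≈ 1.1136

1.1136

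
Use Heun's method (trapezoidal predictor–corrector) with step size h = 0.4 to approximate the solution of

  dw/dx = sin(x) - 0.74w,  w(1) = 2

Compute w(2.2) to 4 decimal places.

Heun: k1 = f(x_n, w_n); k2 = f(x_n + h, w_n + h·k1); w_{n+1} = w_n + (h/2)·(k1 + k2).
x=1.000000, w=2.000000:
  k1 = f(1.000000, 2.000000) = -0.638529
  k2 = f(1.400000, 1.744588) = -0.305546
  w ← 2.000000 + (0.4/2)·(-0.638529 + (-0.305546)) = 1.811185
x=1.400000, w=1.811185:
  k1 = f(1.400000, 1.811185) = -0.354827
  k2 = f(1.800000, 1.669254) = -0.261400
  w ← 1.811185 + (0.4/2)·(-0.354827 + (-0.261400)) = 1.687940
x=1.800000, w=1.687940:
  k1 = f(1.800000, 1.687940) = -0.275228
  k2 = f(2.200000, 1.577848) = -0.359111
  w ← 1.687940 + (0.4/2)·(-0.275228 + (-0.359111)) = 1.561072
w(2.2) ≈ 1.5611

1.5611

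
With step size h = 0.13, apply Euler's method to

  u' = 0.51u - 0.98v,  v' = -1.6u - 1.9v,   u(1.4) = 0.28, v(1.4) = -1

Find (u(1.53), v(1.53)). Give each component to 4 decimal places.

Euler on (u,v): u_{n+1} = u_n + h·u', v_{n+1} = v_n + h·v'.
1.400000: (0.280000, -1.000000); f=(1.122800, 1.452000) → (0.425964, -0.811240)
(u(1.53), v(1.53)) ≈ (0.4260, -0.8112)

0.4260, -0.8112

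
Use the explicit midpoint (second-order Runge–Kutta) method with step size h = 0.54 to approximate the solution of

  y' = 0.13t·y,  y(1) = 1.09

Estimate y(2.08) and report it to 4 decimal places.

Midpoint: k1 = f(t_n, y_n); k2 = f(t_n + h/2, y_n + (h/2)·k1); y_{n+1} = y_n + h·k2.
t=1.000000, y=1.090000:
  k1 = f(1.000000, 1.090000) = 0.141700
  k2 = f(1.270000, 1.128259) = 0.186276
  y ← 1.090000 + 0.54·0.186276 = 1.190589
t=1.540000, y=1.190589:
  k1 = f(1.540000, 1.190589) = 0.238356
  k2 = f(1.810000, 1.254945) = 0.295289
  y ← 1.190589 + 0.54·0.295289 = 1.350045
y(2.08) ≈ 1.3500

1.3500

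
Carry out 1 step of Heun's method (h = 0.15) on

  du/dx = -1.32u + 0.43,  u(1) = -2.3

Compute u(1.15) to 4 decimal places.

-1.8316

Heun: k1 = f(x_n, u_n); k2 = f(x_n + h, u_n + h·k1); u_{n+1} = u_n + (h/2)·(k1 + k2).
x=1.000000, u=-2.300000:
  k1 = f(1.000000, -2.300000) = 3.466000
  k2 = f(1.150000, -1.780100) = 2.779732
  u ← -2.300000 + (0.15/2)·(3.466000 + 2.779732) = -1.831570
u(1.15) ≈ -1.8316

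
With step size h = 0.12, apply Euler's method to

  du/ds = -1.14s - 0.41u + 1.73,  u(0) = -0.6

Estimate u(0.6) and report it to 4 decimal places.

0.3183

Euler: u_{n+1} = u_n + h·f(s_n, u_n).
s=0.000000, u=-0.600000: f=1.976000 → u ← -0.600000 + 0.12·1.976000 = -0.362880
s=0.120000, u=-0.362880: f=1.741981 → u ← -0.362880 + 0.12·1.741981 = -0.153842
s=0.240000, u=-0.153842: f=1.519475 → u ← -0.153842 + 0.12·1.519475 = 0.028495
s=0.360000, u=0.028495: f=1.307917 → u ← 0.028495 + 0.12·1.307917 = 0.185445
s=0.480000, u=0.185445: f=1.106768 → u ← 0.185445 + 0.12·1.106768 = 0.318257
u(0.6) ≈ 0.3183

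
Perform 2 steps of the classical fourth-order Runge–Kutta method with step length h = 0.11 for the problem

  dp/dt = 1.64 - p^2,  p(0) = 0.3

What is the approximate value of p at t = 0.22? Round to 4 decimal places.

RK4: k1 = f(t_n, p_n); k2 = f(t_n + h/2, p_n + (h/2)·k1); k3 = f(t_n + h/2, p_n + (h/2)·k2); k4 = f(t_n + h, p_n + h·k3); p_{n+1} = p_n + (h/6)·(k1 + 2k2 + 2k3 + k4).
t=0.000000, p=0.300000:
  k1 = f(0.000000, 0.300000) = 1.550000
  k2 = f(0.055000, 0.385250) = 1.491582
  k3 = f(0.055000, 0.382037) = 1.494048
  k4 = f(0.110000, 0.464345) = 1.424383
  p ← 0.300000 + (0.11/6)·(k1 + 2k2 + 2k3 + k4) = 0.464003
t=0.110000, p=0.464003:
  k1 = f(0.110000, 0.464003) = 1.424701
  k2 = f(0.165000, 0.542362) = 1.345843
  k3 = f(0.165000, 0.538025) = 1.350529
  k4 = f(0.220000, 0.612562) = 1.264768
  p ← 0.464003 + (0.11/6)·(k1 + 2k2 + 2k3 + k4) = 0.612177
p(0.22) ≈ 0.6122

0.6122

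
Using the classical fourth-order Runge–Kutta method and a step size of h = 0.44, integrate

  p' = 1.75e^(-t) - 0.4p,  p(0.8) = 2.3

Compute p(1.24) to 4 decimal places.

2.1838

RK4: k1 = f(t_n, p_n); k2 = f(t_n + h/2, p_n + (h/2)·k1); k3 = f(t_n + h/2, p_n + (h/2)·k2); k4 = f(t_n + h, p_n + h·k3); p_{n+1} = p_n + (h/6)·(k1 + 2k2 + 2k3 + k4).
t=0.800000, p=2.300000:
  k1 = f(0.800000, 2.300000) = -0.133674
  k2 = f(1.020000, 2.270592) = -0.277196
  k3 = f(1.020000, 2.239017) = -0.264566
  k4 = f(1.240000, 2.183591) = -0.367014
  p ← 2.300000 + (0.44/6)·(k1 + 2k2 + 2k3 + k4) = 2.183825
p(1.24) ≈ 2.1838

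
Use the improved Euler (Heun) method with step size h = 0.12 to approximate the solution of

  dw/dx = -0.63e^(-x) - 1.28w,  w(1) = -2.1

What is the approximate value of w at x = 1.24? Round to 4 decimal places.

-1.5887

Heun: k1 = f(x_n, w_n); k2 = f(x_n + h, w_n + h·k1); w_{n+1} = w_n + (h/2)·(k1 + k2).
x=1.000000, w=-2.100000:
  k1 = f(1.000000, -2.100000) = 2.456236
  k2 = f(1.120000, -1.805252) = 2.105166
  w ← -2.100000 + (0.12/2)·(2.456236 + 2.105166) = -1.826316
x=1.120000, w=-1.826316:
  k1 = f(1.120000, -1.826316) = 2.132128
  k2 = f(1.240000, -1.570461) = 1.827877
  w ← -1.826316 + (0.12/2)·(2.132128 + 1.827877) = -1.588716
w(1.24) ≈ -1.5887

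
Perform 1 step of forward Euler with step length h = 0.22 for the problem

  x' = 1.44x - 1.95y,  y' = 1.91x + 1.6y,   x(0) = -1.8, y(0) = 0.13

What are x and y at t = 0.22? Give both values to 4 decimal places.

-2.4260, -0.5806

Euler on (x,y): x_{n+1} = x_n + h·x', y_{n+1} = y_n + h·y'.
0.000000: (-1.800000, 0.130000); f=(-2.845500, -3.230000) → (-2.426010, -0.580600)
(x(0.22), y(0.22)) ≈ (-2.4260, -0.5806)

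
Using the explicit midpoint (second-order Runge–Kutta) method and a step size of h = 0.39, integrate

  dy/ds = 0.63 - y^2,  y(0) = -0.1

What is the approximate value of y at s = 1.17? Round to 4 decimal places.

0.5268

Midpoint: k1 = f(s_n, y_n); k2 = f(s_n + h/2, y_n + (h/2)·k1); y_{n+1} = y_n + h·k2.
s=0.000000, y=-0.100000:
  k1 = f(0.000000, -0.100000) = 0.620000
  k2 = f(0.195000, 0.020900) = 0.629563
  y ← -0.100000 + 0.39·0.629563 = 0.145530
s=0.390000, y=0.145530:
  k1 = f(0.390000, 0.145530) = 0.608821
  k2 = f(0.585000, 0.264250) = 0.560172
  y ← 0.145530 + 0.39·0.560172 = 0.363997
s=0.780000, y=0.363997:
  k1 = f(0.780000, 0.363997) = 0.497506
  k2 = f(0.975000, 0.461010) = 0.417469
  y ← 0.363997 + 0.39·0.417469 = 0.526810
y(1.17) ≈ 0.5268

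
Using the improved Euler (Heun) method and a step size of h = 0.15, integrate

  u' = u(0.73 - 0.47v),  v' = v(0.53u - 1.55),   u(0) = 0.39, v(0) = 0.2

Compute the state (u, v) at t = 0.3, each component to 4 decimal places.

0.4743, 0.1349

Heun on (u,v): k1 = f(t_n, state_n); k2 = f(t_n + h, state_n + h·k1); state_{n+1} = state_n + (h/2)·(k1 + k2).
0.000000: (0.390000, 0.200000)
  k1 = (0.248040, -0.268660)
  predictor → (0.427206, 0.159701)
  k2 = (0.279795, -0.211377)
  → (0.429588, 0.163997)
0.150000: (0.429588, 0.163997)
  k1 = (0.280487, -0.216857)
  predictor → (0.471661, 0.131469)
  k2 = (0.315168, -0.170912)
  → (0.474262, 0.134915)
(u(0.3), v(0.3)) ≈ (0.4743, 0.1349)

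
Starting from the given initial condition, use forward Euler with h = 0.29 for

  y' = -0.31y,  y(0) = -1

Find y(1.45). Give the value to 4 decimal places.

-0.6244

Euler: y_{n+1} = y_n + h·f(t_n, y_n).
t=0.000000, y=-1.000000: f=0.310000 → y ← -1.000000 + 0.29·0.310000 = -0.910100
t=0.290000, y=-0.910100: f=0.282131 → y ← -0.910100 + 0.29·0.282131 = -0.828282
t=0.580000, y=-0.828282: f=0.256767 → y ← -0.828282 + 0.29·0.256767 = -0.753819
t=0.870000, y=-0.753819: f=0.233684 → y ← -0.753819 + 0.29·0.233684 = -0.686051
t=1.160000, y=-0.686051: f=0.212676 → y ← -0.686051 + 0.29·0.212676 = -0.624375
y(1.45) ≈ -0.6244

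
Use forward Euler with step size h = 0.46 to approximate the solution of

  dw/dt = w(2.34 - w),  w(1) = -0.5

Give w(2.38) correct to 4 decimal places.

Euler: w_{n+1} = w_n + h·f(t_n, w_n).
t=1.000000, w=-0.500000: f=-1.420000 → w ← -0.500000 + 0.46·(-1.420000) = -1.153200
t=1.460000, w=-1.153200: f=-4.028358 → w ← -1.153200 + 0.46·(-4.028358) = -3.006245
t=1.920000, w=-3.006245: f=-16.072121 → w ← -3.006245 + 0.46·(-16.072121) = -10.399420
w(2.38) ≈ -10.3994

-10.3994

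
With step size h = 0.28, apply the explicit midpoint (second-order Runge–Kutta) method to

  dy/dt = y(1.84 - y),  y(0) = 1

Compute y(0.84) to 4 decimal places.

1.5585

Midpoint: k1 = f(t_n, y_n); k2 = f(t_n + h/2, y_n + (h/2)·k1); y_{n+1} = y_n + h·k2.
t=0.000000, y=1.000000:
  k1 = f(0.000000, 1.000000) = 0.840000
  k2 = f(0.140000, 1.117600) = 0.807354
  y ← 1.000000 + 0.28·0.807354 = 1.226059
t=0.280000, y=1.226059:
  k1 = f(0.280000, 1.226059) = 0.752728
  k2 = f(0.420000, 1.331441) = 0.677116
  y ← 1.226059 + 0.28·0.677116 = 1.415652
t=0.560000, y=1.415652:
  k1 = f(0.560000, 1.415652) = 0.600729
  k2 = f(0.700000, 1.499754) = 0.510285
  y ← 1.415652 + 0.28·0.510285 = 1.558532
y(0.84) ≈ 1.5585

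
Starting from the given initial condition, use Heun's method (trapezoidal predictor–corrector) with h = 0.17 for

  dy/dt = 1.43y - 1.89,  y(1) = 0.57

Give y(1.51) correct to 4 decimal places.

Heun: k1 = f(t_n, y_n); k2 = f(t_n + h, y_n + h·k1); y_{n+1} = y_n + (h/2)·(k1 + k2).
t=1.000000, y=0.570000:
  k1 = f(1.000000, 0.570000) = -1.074900
  k2 = f(1.170000, 0.387267) = -1.336208
  y ← 0.570000 + (0.17/2)·(-1.074900 + (-1.336208)) = 0.365056
t=1.170000, y=0.365056:
  k1 = f(1.170000, 0.365056) = -1.367970
  k2 = f(1.340000, 0.132501) = -1.700524
  y ← 0.365056 + (0.17/2)·(-1.367970 + (-1.700524)) = 0.104234
t=1.340000, y=0.104234:
  k1 = f(1.340000, 0.104234) = -1.740946
  k2 = f(1.510000, -0.191727) = -2.164170
  y ← 0.104234 + (0.17/2)·(-1.740946 + (-2.164170)) = -0.227701
y(1.51) ≈ -0.2277

-0.2277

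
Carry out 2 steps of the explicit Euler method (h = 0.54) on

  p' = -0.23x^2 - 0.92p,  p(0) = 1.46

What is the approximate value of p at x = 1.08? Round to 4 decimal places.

0.3335

Euler: p_{n+1} = p_n + h·f(x_n, p_n).
x=0.000000, p=1.460000: f=-1.343200 → p ← 1.460000 + 0.54·(-1.343200) = 0.734672
x=0.540000, p=0.734672: f=-0.742966 → p ← 0.734672 + 0.54·(-0.742966) = 0.333470
p(1.08) ≈ 0.3335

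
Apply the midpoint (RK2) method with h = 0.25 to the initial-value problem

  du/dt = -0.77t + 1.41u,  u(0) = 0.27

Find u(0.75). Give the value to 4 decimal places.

0.4648

Midpoint: k1 = f(t_n, u_n); k2 = f(t_n + h/2, u_n + (h/2)·k1); u_{n+1} = u_n + h·k2.
t=0.000000, u=0.270000:
  k1 = f(0.000000, 0.270000) = 0.380700
  k2 = f(0.125000, 0.317588) = 0.351548
  u ← 0.270000 + 0.25·0.351548 = 0.357887
t=0.250000, u=0.357887:
  k1 = f(0.250000, 0.357887) = 0.312121
  k2 = f(0.375000, 0.396902) = 0.270882
  u ← 0.357887 + 0.25·0.270882 = 0.425608
t=0.500000, u=0.425608:
  k1 = f(0.500000, 0.425608) = 0.215107
  k2 = f(0.625000, 0.452496) = 0.156769
  u ← 0.425608 + 0.25·0.156769 = 0.464800
u(0.75) ≈ 0.4648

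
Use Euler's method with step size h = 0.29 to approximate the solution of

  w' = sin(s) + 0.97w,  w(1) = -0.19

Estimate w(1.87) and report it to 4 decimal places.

0.6480

Euler: w_{n+1} = w_n + h·f(s_n, w_n).
s=1.000000, w=-0.190000: f=0.657171 → w ← -0.190000 + 0.29·0.657171 = 0.000580
s=1.290000, w=0.000580: f=0.961397 → w ← 0.000580 + 0.29·0.961397 = 0.279385
s=1.580000, w=0.279385: f=1.270961 → w ← 0.279385 + 0.29·1.270961 = 0.647963
w(1.87) ≈ 0.6480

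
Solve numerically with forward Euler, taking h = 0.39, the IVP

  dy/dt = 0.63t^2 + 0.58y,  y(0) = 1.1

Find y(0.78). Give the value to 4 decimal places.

Euler: y_{n+1} = y_n + h·f(t_n, y_n).
t=0.000000, y=1.100000: f=0.638000 → y ← 1.100000 + 0.39·0.638000 = 1.348820
t=0.390000, y=1.348820: f=0.878139 → y ← 1.348820 + 0.39·0.878139 = 1.691294
y(0.78) ≈ 1.6913

1.6913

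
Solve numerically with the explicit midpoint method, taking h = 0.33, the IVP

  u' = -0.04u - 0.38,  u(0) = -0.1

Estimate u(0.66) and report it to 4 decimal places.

Midpoint: k1 = f(x_n, u_n); k2 = f(x_n + h/2, u_n + (h/2)·k1); u_{n+1} = u_n + h·k2.
x=0.000000, u=-0.100000:
  k1 = f(0.000000, -0.100000) = -0.376000
  k2 = f(0.165000, -0.162040) = -0.373518
  u ← -0.100000 + 0.33·(-0.373518) = -0.223261
x=0.330000, u=-0.223261:
  k1 = f(0.330000, -0.223261) = -0.371070
  k2 = f(0.495000, -0.284488) = -0.368620
  u ← -0.223261 + 0.33·(-0.368620) = -0.344906
u(0.66) ≈ -0.3449

-0.3449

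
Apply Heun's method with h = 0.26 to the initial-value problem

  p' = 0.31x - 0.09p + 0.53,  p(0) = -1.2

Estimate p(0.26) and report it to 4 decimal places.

Heun: k1 = f(x_n, p_n); k2 = f(x_n + h, p_n + h·k1); p_{n+1} = p_n + (h/2)·(k1 + k2).
x=0.000000, p=-1.200000:
  k1 = f(0.000000, -1.200000) = 0.638000
  k2 = f(0.260000, -1.034120) = 0.703671
  p ← -1.200000 + (0.26/2)·(0.638000 + 0.703671) = -1.025583
p(0.26) ≈ -1.0256

-1.0256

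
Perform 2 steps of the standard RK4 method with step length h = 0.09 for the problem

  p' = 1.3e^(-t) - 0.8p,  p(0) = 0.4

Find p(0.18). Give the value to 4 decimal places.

0.5454

RK4: k1 = f(t_n, p_n); k2 = f(t_n + h/2, p_n + (h/2)·k1); k3 = f(t_n + h/2, p_n + (h/2)·k2); k4 = f(t_n + h, p_n + h·k3); p_{n+1} = p_n + (h/6)·(k1 + 2k2 + 2k3 + k4).
t=0.000000, p=0.400000:
  k1 = f(0.000000, 0.400000) = 0.980000
  k2 = f(0.045000, 0.444100) = 0.887517
  k3 = f(0.045000, 0.439938) = 0.890846
  k4 = f(0.090000, 0.480176) = 0.803970
  p ← 0.400000 + (0.09/6)·(k1 + 2k2 + 2k3 + k4) = 0.480110
t=0.090000, p=0.480110:
  k1 = f(0.090000, 0.480110) = 0.804022
  k2 = f(0.135000, 0.516291) = 0.722798
  k3 = f(0.135000, 0.512636) = 0.725722
  k4 = f(0.180000, 0.545425) = 0.649511
  p ← 0.480110 + (0.09/6)·(k1 + 2k2 + 2k3 + k4) = 0.545369
p(0.18) ≈ 0.5454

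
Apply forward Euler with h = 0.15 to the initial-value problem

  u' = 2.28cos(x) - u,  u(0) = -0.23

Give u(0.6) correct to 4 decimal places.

Euler: u_{n+1} = u_n + h·f(x_n, u_n).
x=0.000000, u=-0.230000: f=2.510000 → u ← -0.230000 + 0.15·2.510000 = 0.146500
x=0.150000, u=0.146500: f=2.107898 → u ← 0.146500 + 0.15·2.107898 = 0.462685
x=0.300000, u=0.462685: f=1.715482 → u ← 0.462685 + 0.15·1.715482 = 0.720007
x=0.450000, u=0.720007: f=1.333012 → u ← 0.720007 + 0.15·1.333012 = 0.919959
u(0.6) ≈ 0.9200

0.9200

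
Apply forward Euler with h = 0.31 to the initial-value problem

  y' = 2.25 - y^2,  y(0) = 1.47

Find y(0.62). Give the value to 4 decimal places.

1.4998

Euler: y_{n+1} = y_n + h·f(t_n, y_n).
t=0.000000, y=1.470000: f=0.089100 → y ← 1.470000 + 0.31·0.089100 = 1.497621
t=0.310000, y=1.497621: f=0.007131 → y ← 1.497621 + 0.31·0.007131 = 1.499832
y(0.62) ≈ 1.4998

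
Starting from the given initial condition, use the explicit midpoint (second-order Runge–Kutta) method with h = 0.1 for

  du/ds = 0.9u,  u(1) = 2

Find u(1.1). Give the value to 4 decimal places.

2.1881

Midpoint: k1 = f(s_n, u_n); k2 = f(s_n + h/2, u_n + (h/2)·k1); u_{n+1} = u_n + h·k2.
s=1.000000, u=2.000000:
  k1 = f(1.000000, 2.000000) = 1.800000
  k2 = f(1.050000, 2.090000) = 1.881000
  u ← 2.000000 + 0.1·1.881000 = 2.188100
u(1.1) ≈ 2.1881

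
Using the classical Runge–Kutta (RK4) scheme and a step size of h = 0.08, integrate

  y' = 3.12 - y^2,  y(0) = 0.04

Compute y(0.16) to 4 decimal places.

0.5231

RK4: k1 = f(s_n, y_n); k2 = f(s_n + h/2, y_n + (h/2)·k1); k3 = f(s_n + h/2, y_n + (h/2)·k2); k4 = f(s_n + h, y_n + h·k3); y_{n+1} = y_n + (h/6)·(k1 + 2k2 + 2k3 + k4).
s=0.000000, y=0.040000:
  k1 = f(0.000000, 0.040000) = 3.118400
  k2 = f(0.040000, 0.164736) = 3.092862
  k3 = f(0.040000, 0.163714) = 3.093198
  k4 = f(0.080000, 0.287456) = 3.037369
  y ← 0.040000 + (0.08/6)·(k1 + 2k2 + 2k3 + k4) = 0.287039
s=0.080000, y=0.287039:
  k1 = f(0.080000, 0.287039) = 3.037609
  k2 = f(0.120000, 0.408543) = 2.953093
  k3 = f(0.120000, 0.405162) = 2.955844
  k4 = f(0.160000, 0.523506) = 2.845941
  y ← 0.287039 + (0.08/6)·(k1 + 2k2 + 2k3 + k4) = 0.523057
y(0.16) ≈ 0.5231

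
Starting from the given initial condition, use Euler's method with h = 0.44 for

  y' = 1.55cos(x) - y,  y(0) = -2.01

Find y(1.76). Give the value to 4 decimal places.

Euler: y_{n+1} = y_n + h·f(x_n, y_n).
x=0.000000, y=-2.010000: f=3.560000 → y ← -2.010000 + 0.44·3.560000 = -0.443600
x=0.440000, y=-0.443600: f=1.845965 → y ← -0.443600 + 0.44·1.845965 = 0.368625
x=0.880000, y=0.368625: f=0.618960 → y ← 0.368625 + 0.44·0.618960 = 0.640967
x=1.320000, y=0.640967: f=-0.256295 → y ← 0.640967 + 0.44·(-0.256295) = 0.528197
y(1.76) ≈ 0.5282

0.5282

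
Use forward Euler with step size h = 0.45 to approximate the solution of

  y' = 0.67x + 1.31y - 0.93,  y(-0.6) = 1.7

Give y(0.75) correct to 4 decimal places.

Euler: y_{n+1} = y_n + h·f(x_n, y_n).
x=-0.600000, y=1.700000: f=0.895000 → y ← 1.700000 + 0.45·0.895000 = 2.102750
x=-0.150000, y=2.102750: f=1.724102 → y ← 2.102750 + 0.45·1.724102 = 2.878596
x=0.300000, y=2.878596: f=3.041961 → y ← 2.878596 + 0.45·3.041961 = 4.247479
y(0.75) ≈ 4.2475

4.2475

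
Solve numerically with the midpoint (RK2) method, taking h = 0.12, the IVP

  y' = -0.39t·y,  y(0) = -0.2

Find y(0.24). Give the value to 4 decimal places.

-0.1978

Midpoint: k1 = f(t_n, y_n); k2 = f(t_n + h/2, y_n + (h/2)·k1); y_{n+1} = y_n + h·k2.
t=0.000000, y=-0.200000:
  k1 = f(0.000000, -0.200000) = 0.000000
  k2 = f(0.060000, -0.200000) = 0.004680
  y ← -0.200000 + 0.12·0.004680 = -0.199438
t=0.120000, y=-0.199438:
  k1 = f(0.120000, -0.199438) = 0.009334
  k2 = f(0.180000, -0.198878) = 0.013961
  y ← -0.199438 + 0.12·0.013961 = -0.197763
y(0.24) ≈ -0.1978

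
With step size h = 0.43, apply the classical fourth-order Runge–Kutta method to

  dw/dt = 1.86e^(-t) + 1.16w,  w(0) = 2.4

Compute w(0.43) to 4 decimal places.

RK4: k1 = f(t_n, w_n); k2 = f(t_n + h/2, w_n + (h/2)·k1); k3 = f(t_n + h/2, w_n + (h/2)·k2); k4 = f(t_n + h, w_n + h·k3); w_{n+1} = w_n + (h/6)·(k1 + 2k2 + 2k3 + k4).
t=0.000000, w=2.400000:
  k1 = f(0.000000, 2.400000) = 4.644000
  k2 = f(0.215000, 3.398460) = 5.442381
  k3 = f(0.215000, 3.570112) = 5.641497
  k4 = f(0.430000, 4.825844) = 6.807926
  w ← 2.400000 + (0.43/6)·(k1 + 2k2 + 2k3 + k4) = 4.809410
w(0.43) ≈ 4.8094

4.8094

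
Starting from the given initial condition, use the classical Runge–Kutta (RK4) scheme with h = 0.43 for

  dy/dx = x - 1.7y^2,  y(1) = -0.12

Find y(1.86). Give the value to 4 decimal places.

0.8009

RK4: k1 = f(x_n, y_n); k2 = f(x_n + h/2, y_n + (h/2)·k1); k3 = f(x_n + h/2, y_n + (h/2)·k2); k4 = f(x_n + h, y_n + h·k3); y_{n+1} = y_n + (h/6)·(k1 + 2k2 + 2k3 + k4).
x=1.000000, y=-0.120000:
  k1 = f(1.000000, -0.120000) = 0.975520
  k2 = f(1.215000, 0.089737) = 1.201310
  k3 = f(1.215000, 0.138282) = 1.182493
  k4 = f(1.430000, 0.388472) = 1.173452
  y ← -0.120000 + (0.43/6)·(k1 + 2k2 + 2k3 + k4) = 0.375688
x=1.430000, y=0.375688:
  k1 = f(1.430000, 0.375688) = 1.190059
  k2 = f(1.645000, 0.631551) = 0.966944
  k3 = f(1.645000, 0.583581) = 1.066036
  k4 = f(1.860000, 0.834084) = 0.677317
  y ← 0.375688 + (0.43/6)·(k1 + 2k2 + 2k3 + k4) = 0.800911
y(1.86) ≈ 0.8009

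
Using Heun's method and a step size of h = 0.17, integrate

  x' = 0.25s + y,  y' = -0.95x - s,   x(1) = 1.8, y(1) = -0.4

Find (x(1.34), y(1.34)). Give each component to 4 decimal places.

Heun on (x,y): k1 = f(s_n, state_n); k2 = f(s_n + h, state_n + h·k1); state_{n+1} = state_n + (h/2)·(k1 + k2).
1.000000: (1.800000, -0.400000)
  k1 = (-0.150000, -2.710000)
  predictor → (1.774500, -0.860700)
  k2 = (-0.568200, -2.855775)
  → (1.738953, -0.873091)
1.170000: (1.738953, -0.873091)
  k1 = (-0.580591, -2.822005)
  predictor → (1.640253, -1.352832)
  k2 = (-1.017832, -2.898240)
  → (1.603087, -1.359312)
(x(1.34), y(1.34)) ≈ (1.6031, -1.3593)

1.6031, -1.3593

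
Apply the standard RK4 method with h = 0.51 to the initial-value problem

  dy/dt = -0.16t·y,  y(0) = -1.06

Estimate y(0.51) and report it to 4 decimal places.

RK4: k1 = f(t_n, y_n); k2 = f(t_n + h/2, y_n + (h/2)·k1); k3 = f(t_n + h/2, y_n + (h/2)·k2); k4 = f(t_n + h, y_n + h·k3); y_{n+1} = y_n + (h/6)·(k1 + 2k2 + 2k3 + k4).
t=0.000000, y=-1.060000:
  k1 = f(0.000000, -1.060000) = 0.000000
  k2 = f(0.255000, -1.060000) = 0.043248
  k3 = f(0.255000, -1.048972) = 0.042798
  k4 = f(0.510000, -1.038173) = 0.084715
  y ← -1.060000 + (0.51/6)·(k1 + 2k2 + 2k3 + k4) = -1.038171
y(0.51) ≈ -1.0382

-1.0382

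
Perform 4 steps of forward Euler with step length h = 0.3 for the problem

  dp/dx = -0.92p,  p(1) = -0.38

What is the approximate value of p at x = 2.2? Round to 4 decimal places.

Euler: p_{n+1} = p_n + h·f(x_n, p_n).
x=1.000000, p=-0.380000: f=0.349600 → p ← -0.380000 + 0.3·0.349600 = -0.275120
x=1.300000, p=-0.275120: f=0.253110 → p ← -0.275120 + 0.3·0.253110 = -0.199187
x=1.600000, p=-0.199187: f=0.183252 → p ← -0.199187 + 0.3·0.183252 = -0.144211
x=1.900000, p=-0.144211: f=0.132674 → p ← -0.144211 + 0.3·0.132674 = -0.104409
p(2.2) ≈ -0.1044

-0.1044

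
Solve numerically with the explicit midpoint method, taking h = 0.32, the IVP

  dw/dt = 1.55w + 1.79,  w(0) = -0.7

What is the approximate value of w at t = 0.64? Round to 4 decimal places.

Midpoint: k1 = f(t_n, w_n); k2 = f(t_n + h/2, w_n + (h/2)·k1); w_{n+1} = w_n + h·k2.
t=0.000000, w=-0.700000:
  k1 = f(0.000000, -0.700000) = 0.705000
  k2 = f(0.160000, -0.587200) = 0.879840
  w ← -0.700000 + 0.32·0.879840 = -0.418451
t=0.320000, w=-0.418451:
  k1 = f(0.320000, -0.418451) = 1.141401
  k2 = f(0.480000, -0.235827) = 1.424468
  w ← -0.418451 + 0.32·1.424468 = 0.037379
w(0.64) ≈ 0.0374

0.0374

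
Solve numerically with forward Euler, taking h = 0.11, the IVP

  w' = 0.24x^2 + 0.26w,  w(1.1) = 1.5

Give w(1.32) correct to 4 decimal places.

1.6585

Euler: w_{n+1} = w_n + h·f(x_n, w_n).
x=1.100000, w=1.500000: f=0.680400 → w ← 1.500000 + 0.11·0.680400 = 1.574844
x=1.210000, w=1.574844: f=0.760843 → w ← 1.574844 + 0.11·0.760843 = 1.658537
w(1.32) ≈ 1.6585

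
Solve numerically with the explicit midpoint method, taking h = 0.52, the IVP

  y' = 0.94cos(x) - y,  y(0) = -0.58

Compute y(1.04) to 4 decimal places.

0.2301

Midpoint: k1 = f(x_n, y_n); k2 = f(x_n + h/2, y_n + (h/2)·k1); y_{n+1} = y_n + h·k2.
x=0.000000, y=-0.580000:
  k1 = f(0.000000, -0.580000) = 1.520000
  k2 = f(0.260000, -0.184800) = 1.093207
  y ← -0.580000 + 0.52·1.093207 = -0.011533
x=0.520000, y=-0.011533:
  k1 = f(0.520000, -0.011533) = 0.827283
  k2 = f(0.780000, 0.203561) = 0.464698
  y ← -0.011533 + 0.52·0.464698 = 0.230110
y(1.04) ≈ 0.2301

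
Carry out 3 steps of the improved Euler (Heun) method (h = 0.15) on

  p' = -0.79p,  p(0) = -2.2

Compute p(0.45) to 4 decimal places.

Heun: k1 = f(t_n, p_n); k2 = f(t_n + h, p_n + h·k1); p_{n+1} = p_n + (h/2)·(k1 + k2).
t=0.000000, p=-2.200000:
  k1 = f(0.000000, -2.200000) = 1.738000
  k2 = f(0.150000, -1.939300) = 1.532047
  p ← -2.200000 + (0.15/2)·(1.738000 + 1.532047) = -1.954746
t=0.150000, p=-1.954746:
  k1 = f(0.150000, -1.954746) = 1.544250
  k2 = f(0.300000, -1.723109) = 1.361256
  p ← -1.954746 + (0.15/2)·(1.544250 + 1.361256) = -1.736834
t=0.300000, p=-1.736834:
  k1 = f(0.300000, -1.736834) = 1.372098
  k2 = f(0.450000, -1.531019) = 1.209505
  p ← -1.736834 + (0.15/2)·(1.372098 + 1.209505) = -1.543213
p(0.45) ≈ -1.5432

-1.5432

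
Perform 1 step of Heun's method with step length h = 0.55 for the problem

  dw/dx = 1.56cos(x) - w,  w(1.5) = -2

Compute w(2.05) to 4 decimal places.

Heun: k1 = f(x_n, w_n); k2 = f(x_n + h, w_n + h·k1); w_{n+1} = w_n + (h/2)·(k1 + k2).
x=1.500000, w=-2.000000:
  k1 = f(1.500000, -2.000000) = 2.110350
  k2 = f(2.050000, -0.839307) = 0.120034
  w ← -2.000000 + (0.55/2)·(2.110350 + 0.120034) = -1.386644
w(2.05) ≈ -1.3866

-1.3866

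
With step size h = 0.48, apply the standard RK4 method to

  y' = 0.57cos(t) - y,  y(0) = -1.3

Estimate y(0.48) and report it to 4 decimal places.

-0.5968

RK4: k1 = f(t_n, y_n); k2 = f(t_n + h/2, y_n + (h/2)·k1); k3 = f(t_n + h/2, y_n + (h/2)·k2); k4 = f(t_n + h, y_n + h·k3); y_{n+1} = y_n + (h/6)·(k1 + 2k2 + 2k3 + k4).
t=0.000000, y=-1.300000:
  k1 = f(0.000000, -1.300000) = 1.870000
  k2 = f(0.240000, -0.851200) = 1.404863
  k3 = f(0.240000, -0.962833) = 1.516496
  k4 = f(0.480000, -0.572082) = 1.077669
  y ← -1.300000 + (0.48/6)·(k1 + 2k2 + 2k3 + k4) = -0.596769
y(0.48) ≈ -0.5968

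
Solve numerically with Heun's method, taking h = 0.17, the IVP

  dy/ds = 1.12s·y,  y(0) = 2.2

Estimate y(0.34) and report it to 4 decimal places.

2.3465

Heun: k1 = f(s_n, y_n); k2 = f(s_n + h, y_n + h·k1); y_{n+1} = y_n + (h/2)·(k1 + k2).
s=0.000000, y=2.200000:
  k1 = f(0.000000, 2.200000) = 0.000000
  k2 = f(0.170000, 2.200000) = 0.418880
  y ← 2.200000 + (0.17/2)·(0.000000 + 0.418880) = 2.235605
s=0.170000, y=2.235605:
  k1 = f(0.170000, 2.235605) = 0.425659
  k2 = f(0.340000, 2.307967) = 0.878874
  y ← 2.235605 + (0.17/2)·(0.425659 + 0.878874) = 2.346490
y(0.34) ≈ 2.3465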